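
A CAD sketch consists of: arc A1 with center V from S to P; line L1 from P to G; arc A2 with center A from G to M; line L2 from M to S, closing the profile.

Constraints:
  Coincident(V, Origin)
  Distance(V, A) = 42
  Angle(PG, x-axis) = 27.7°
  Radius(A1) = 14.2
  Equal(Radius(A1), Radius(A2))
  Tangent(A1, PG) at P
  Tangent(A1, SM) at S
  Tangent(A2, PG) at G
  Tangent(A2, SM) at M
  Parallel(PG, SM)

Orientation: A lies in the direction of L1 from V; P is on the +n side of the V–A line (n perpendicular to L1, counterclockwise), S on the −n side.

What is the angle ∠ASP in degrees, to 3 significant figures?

71.3°

V is at the origin and A lies 42.0 along u from V, so A = 42.0·u = (37.2, 19.5). Tangency of A1 to both parallel lines with radius 14.2 puts P and S at V ± 14.2·n: P = (-6.60, 12.6), S = (6.60, -12.6). Then cos ∠ASP = SA·SP / (|SA||SP|), giving 71.3°.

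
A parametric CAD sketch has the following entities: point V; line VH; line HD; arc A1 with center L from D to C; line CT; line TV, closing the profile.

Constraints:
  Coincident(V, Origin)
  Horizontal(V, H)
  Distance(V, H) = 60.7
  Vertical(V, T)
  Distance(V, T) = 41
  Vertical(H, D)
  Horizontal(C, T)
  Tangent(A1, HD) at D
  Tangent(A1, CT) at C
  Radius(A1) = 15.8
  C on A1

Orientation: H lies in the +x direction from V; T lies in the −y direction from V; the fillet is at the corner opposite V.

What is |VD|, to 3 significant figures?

65.7

V is at the origin; VH is horizontal with |VH| = 60.7 and H on the +x side, so H = (60.7, 0.00). VT is vertical with |VT| = 41.0 and T on the −y side, so T = (0.00, -41.0). The virtual corner opposite V is at (60.7, -41.0). The tangent condition forces LD to be normal to HD and the tangent condition forces LC to be normal to CT, with radius 15.8, so the center L sits 15.8 in from both sides at L = (44.9, -25.2). That places the tangent points at D = (60.7, -25.2) on HD and C = (44.9, -41.0) on CT. Then |VD| = |D − V| = 65.7.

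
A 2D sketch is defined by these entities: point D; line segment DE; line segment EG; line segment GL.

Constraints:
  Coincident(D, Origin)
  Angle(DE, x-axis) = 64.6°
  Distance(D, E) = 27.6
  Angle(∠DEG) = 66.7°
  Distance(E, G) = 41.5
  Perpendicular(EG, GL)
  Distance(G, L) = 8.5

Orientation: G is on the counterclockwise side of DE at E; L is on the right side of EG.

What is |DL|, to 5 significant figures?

45.619

D is at the origin; DE runs at 64.6° with length 27.6, so E = 27.6·(cos 64.6°, sin 64.6°) = (11.839, 24.932). ∠DEG = 66.7°, so EG runs at 64.6° + (180° − 66.7°) = 177.90° from the x-axis; with |EG| = 41.5, G = E + 41.5·(cos 177.90°, sin 177.90°) = (-29.634, 26.453). EG ⟂ GL; with |GL| = 8.5 on the right of EG, L = G + 8.5·(0.036644, 0.99933) = (-29.322, 34.947). Then |DL| = |L − D| = 45.619.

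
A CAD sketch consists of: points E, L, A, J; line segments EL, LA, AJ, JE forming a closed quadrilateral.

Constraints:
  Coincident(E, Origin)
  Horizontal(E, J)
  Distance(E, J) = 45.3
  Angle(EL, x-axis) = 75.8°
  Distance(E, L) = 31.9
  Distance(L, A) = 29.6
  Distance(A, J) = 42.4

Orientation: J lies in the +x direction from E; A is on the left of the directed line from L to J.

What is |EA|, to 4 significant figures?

54.47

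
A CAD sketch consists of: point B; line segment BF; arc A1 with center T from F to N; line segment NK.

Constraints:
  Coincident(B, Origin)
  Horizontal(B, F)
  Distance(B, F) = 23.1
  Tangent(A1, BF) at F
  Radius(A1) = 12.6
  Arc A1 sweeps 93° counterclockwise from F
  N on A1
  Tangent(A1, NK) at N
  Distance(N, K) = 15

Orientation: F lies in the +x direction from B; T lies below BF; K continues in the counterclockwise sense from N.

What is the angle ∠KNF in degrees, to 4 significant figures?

133.5°

B is at the origin; BF is horizontal with |BF| = 23.1 and F on the +x side, so F = (23.10, 0.000). The tangent condition forces TF to be normal to BF, so T = F + (0, -12.6) = (23.10, -12.60). On A1, F sits at bearing 90° from T; a 93° counterclockwise sweep puts N at bearing 183°, so N = T + 12.6·(cos 183°, sin 183°) = (10.52, -13.26). The tangent condition forces TN to be normal to NK, so NK runs along (−sin 183°, cos 183°); with |NK| = 15.0, K = (11.30, -28.24). Then cos ∠KNF = NK·NF / (|NK||NF|), giving 133.5°.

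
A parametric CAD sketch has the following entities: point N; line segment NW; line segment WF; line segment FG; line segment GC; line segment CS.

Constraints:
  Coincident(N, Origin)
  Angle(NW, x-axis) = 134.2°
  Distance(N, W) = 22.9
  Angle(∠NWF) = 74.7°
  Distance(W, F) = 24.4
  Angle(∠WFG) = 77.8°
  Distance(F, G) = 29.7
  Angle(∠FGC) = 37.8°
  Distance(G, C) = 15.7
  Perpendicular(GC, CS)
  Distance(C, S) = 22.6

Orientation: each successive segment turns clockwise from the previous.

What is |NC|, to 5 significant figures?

8.9531

N is at the origin; NW runs at 134.2° with length 22.9, so W = (-15.965, 16.417). ∠NWF = 74.7° gives WF at 28.900° from the x-axis; with |WF| = 24.4, F = (5.3963, 28.209). ∠WFG = 77.8° gives FG at -73.300° from the x-axis; with |FG| = 29.7, G = (13.931, -0.23799). ∠FGC = 37.8° gives GC at 144.50° from the x-axis; with |GC| = 15.7, C = (1.1492, 8.8791). Then |NC| = |C − N| = 8.9531.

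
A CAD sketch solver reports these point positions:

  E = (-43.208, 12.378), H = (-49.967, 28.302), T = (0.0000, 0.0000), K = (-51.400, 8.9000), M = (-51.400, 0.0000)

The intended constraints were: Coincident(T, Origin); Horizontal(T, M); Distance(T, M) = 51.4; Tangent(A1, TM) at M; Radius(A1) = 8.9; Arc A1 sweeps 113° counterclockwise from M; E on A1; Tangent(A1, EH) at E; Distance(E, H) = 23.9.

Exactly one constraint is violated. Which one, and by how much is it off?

Distance(E, H) = 23.9 — off by 6.60.

T = (0.00, 0.00) ✓; T.y = 0.00, M.y = 0.00 ✓; |TM| = 51.40 ✓; ∠(KM, MT) = 90.00° ✓; |KM| = 8.900 ✓; bearing(K→E) − bearing(K→M) = 113.0° ✓; |KE| = 8.900 ✓; ∠(KE, EH) = 90.01° ✓; |EH| = 17.30 ✗.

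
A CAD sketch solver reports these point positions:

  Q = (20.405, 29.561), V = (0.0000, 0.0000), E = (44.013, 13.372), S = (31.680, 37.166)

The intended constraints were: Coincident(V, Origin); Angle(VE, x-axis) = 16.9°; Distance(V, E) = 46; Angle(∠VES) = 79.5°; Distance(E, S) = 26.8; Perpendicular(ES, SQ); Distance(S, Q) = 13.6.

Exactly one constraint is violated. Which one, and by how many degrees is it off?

Perpendicular(ES, SQ) — off by 6.60°.

V = (0.00, 0.00) ✓; VE at 16.90° ✓; |VE| = 46.00 ✓; ∠VES = 79.50° ✓; |ES| = 26.80 ✓; ∠(ES, SQ) = 96.60° ✗; |SQ| = 13.60 ✓.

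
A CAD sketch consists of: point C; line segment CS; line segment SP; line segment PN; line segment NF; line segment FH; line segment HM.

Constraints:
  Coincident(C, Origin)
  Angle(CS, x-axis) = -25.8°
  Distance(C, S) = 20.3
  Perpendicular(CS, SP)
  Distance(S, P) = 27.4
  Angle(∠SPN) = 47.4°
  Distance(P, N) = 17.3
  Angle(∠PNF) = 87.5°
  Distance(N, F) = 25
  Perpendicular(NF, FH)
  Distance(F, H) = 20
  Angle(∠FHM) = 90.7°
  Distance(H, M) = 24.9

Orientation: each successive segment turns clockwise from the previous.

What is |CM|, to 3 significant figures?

37.2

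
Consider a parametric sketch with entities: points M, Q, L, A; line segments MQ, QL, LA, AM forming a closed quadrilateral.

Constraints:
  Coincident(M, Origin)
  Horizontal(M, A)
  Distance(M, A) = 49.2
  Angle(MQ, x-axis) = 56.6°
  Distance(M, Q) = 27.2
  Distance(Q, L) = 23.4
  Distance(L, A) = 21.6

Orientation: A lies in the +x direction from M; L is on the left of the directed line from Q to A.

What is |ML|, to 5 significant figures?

42.232

M is at the origin; MA is horizontal with |MA| = 49.2 and A in +x, so A = (49.2, 0). MQ runs at 56.6° with |MQ| = 27.2, so Q = (14.973, 22.708). L is determined by |QL| = 23.4 and |LA| = 21.6 together: it lies at the intersection of circle(Q, 23.4) and circle(A, 21.6). With |QA| = 41.075, the foot of the radical line on QA is 21.523 from Q and the perpendicular offset is √(23.4² − 21.523²) = 9.1818. Taking the left-of-QA solution: L = (37.984, 18.460).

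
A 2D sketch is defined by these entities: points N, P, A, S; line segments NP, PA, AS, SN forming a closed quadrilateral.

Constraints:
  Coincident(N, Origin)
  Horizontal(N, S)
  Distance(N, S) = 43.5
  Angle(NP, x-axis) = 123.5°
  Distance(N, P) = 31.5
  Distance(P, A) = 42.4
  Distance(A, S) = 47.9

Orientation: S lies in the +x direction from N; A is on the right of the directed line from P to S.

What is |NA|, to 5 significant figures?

13.653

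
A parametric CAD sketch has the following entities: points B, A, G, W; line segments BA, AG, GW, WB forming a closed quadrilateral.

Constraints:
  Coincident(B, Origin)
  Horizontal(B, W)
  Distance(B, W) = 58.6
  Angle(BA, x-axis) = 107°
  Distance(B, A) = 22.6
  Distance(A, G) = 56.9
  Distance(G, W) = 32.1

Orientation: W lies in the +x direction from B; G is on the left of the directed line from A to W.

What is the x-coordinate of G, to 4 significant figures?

49.55

Checks: |AG| = 56.90 ✓; |GW| = 32.10 ✓.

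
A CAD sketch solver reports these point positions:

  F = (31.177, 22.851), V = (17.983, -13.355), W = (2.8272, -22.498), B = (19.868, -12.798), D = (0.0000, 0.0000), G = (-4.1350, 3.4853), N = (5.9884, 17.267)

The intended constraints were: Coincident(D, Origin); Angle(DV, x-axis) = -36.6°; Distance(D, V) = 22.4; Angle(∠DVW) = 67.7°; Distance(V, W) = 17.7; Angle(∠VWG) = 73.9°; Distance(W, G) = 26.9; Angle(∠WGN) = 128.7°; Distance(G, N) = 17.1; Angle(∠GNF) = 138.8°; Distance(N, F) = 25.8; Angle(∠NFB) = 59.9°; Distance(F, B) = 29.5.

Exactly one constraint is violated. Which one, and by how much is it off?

Distance(F, B) = 29.5 — off by 7.90.

D = (0.00, 0.00) ✓; DV at -36.60° ✓; |DV| = 22.40 ✓; ∠DVW = 67.70° ✓; |VW| = 17.70 ✓; ∠VWG = 73.90° ✓; |WG| = 26.90 ✓; ∠WGN = 128.7° ✓; |GN| = 17.10 ✓; ∠GNF = 138.8° ✓; |NF| = 25.80 ✓; ∠NFB = 59.90° ✓; |FB| = 37.40 ✗.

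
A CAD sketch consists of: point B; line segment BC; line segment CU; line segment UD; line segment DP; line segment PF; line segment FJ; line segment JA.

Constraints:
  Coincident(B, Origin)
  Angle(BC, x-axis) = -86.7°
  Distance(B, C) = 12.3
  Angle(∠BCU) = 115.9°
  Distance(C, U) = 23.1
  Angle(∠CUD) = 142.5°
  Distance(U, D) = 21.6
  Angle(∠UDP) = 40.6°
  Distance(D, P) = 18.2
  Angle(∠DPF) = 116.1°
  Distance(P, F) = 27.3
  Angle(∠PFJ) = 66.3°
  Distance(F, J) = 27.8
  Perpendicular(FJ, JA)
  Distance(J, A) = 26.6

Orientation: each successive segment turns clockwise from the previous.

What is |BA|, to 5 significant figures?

44.444

B is at the origin; BC runs at -86.7° with length 12.3, so C = (0.70804, -12.280). ∠BCU = 115.9° gives CU at -150.80° from the x-axis; with |CU| = 23.1, U = (-19.456, -23.549). ∠CUD = 142.5° gives UD at 171.70° from the x-axis; with |UD| = 21.6, D = (-40.830, -20.431). ∠UDP = 40.6° gives DP at 32.300° from the x-axis; with |DP| = 18.2, P = (-25.446, -10.706). ∠DPF = 116.1° gives PF at -31.600° from the x-axis; with |PF| = 27.3, F = (-2.1943, -25.011). ∠PFJ = 66.3° gives FJ at -145.30° from the x-axis; with |FJ| = 27.8, J = (-25.050, -40.837). The perpendicularity gives JA at right angles to FJ, so JA runs at 124.70°; with |JA| = 26.6, A = (-40.193, -18.968). Then |BA| = |A − B| = 44.444.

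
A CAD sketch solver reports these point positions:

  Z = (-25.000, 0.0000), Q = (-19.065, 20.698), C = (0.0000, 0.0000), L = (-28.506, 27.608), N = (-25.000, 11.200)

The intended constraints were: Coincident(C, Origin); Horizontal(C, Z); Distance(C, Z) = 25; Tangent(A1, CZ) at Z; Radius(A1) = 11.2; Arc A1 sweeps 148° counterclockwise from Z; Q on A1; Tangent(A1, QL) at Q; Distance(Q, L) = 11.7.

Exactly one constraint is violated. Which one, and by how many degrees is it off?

Tangent(A1, QL) at Q — off by 4.20°.

C = (0.00, 0.00) ✓; C.y = 0.00, Z.y = 0.00 ✓; |CZ| = 25.00 ✓; ∠(NZ, ZC) = 90.00° ✓; |NZ| = 11.20 ✓; bearing(N→Q) − bearing(N→Z) = 148.0° ✓; |NQ| = 11.20 ✓; ∠(NQ, QL) = 94.20° ✗; |QL| = 11.70 ✓.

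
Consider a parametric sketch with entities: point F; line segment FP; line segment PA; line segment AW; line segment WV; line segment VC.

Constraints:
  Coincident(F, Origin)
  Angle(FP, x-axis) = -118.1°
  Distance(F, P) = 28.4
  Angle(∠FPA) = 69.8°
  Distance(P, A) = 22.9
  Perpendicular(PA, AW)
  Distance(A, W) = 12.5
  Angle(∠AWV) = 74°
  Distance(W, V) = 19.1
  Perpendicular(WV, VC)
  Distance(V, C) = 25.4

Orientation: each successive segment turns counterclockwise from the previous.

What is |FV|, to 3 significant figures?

20.1

F is at the origin; FP runs at -118.1° with length 28.4, so P = (-13.4, -25.1). ∠FPA = 69.8° gives PA at -7.90° from the x-axis; with |PA| = 22.9, A = (9.31, -28.2). PA ⟂ AW, so AW runs at 82.1°; with |AW| = 12.5, W = (11.0, -15.8). ∠AWV = 74.0° gives WV at -172° from the x-axis; with |WV| = 19.1, V = (-7.89, -18.5). Then |FV| = |V − F| = 20.1.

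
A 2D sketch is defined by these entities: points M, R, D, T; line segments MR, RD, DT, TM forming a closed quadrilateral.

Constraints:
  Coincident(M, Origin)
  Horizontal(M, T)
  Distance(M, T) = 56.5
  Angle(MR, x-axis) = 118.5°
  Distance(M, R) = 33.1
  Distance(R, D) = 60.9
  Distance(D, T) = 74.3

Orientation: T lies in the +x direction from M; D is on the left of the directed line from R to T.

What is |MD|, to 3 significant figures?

75.5

M is at the origin; MT is horizontal with |MT| = 56.5 and T in +x, so T = (56.5, 0). MR runs at 118.5° with |MR| = 33.1, so R = (-15.8, 29.1). D is determined by |RD| = 60.9 and |DT| = 74.3 together: it lies at the intersection of circle(R, 60.9) and circle(T, 74.3). With |RT| = 77.9, the foot of the radical line on RT is 27.3 from R and the perpendicular offset is √(60.9² − 27.3²) = 54.4. Taking the left-of-RT solution: D = (29.9, 69.4).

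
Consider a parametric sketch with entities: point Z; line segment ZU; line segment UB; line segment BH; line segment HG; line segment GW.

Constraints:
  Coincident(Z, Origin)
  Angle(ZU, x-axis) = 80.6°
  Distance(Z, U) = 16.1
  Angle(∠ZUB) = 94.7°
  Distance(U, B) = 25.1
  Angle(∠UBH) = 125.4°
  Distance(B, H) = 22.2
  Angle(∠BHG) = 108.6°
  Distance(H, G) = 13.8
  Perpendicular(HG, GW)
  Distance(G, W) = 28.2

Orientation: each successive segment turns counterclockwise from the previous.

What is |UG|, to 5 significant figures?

41.798

Z is at the origin; ZU runs at 80.6° with length 16.1, so U = (2.6295, 15.884). ∠ZUB = 94.7° gives UB at 165.90° from the x-axis; with |UB| = 25.1, B = (-21.714, 21.999). ∠UBH = 125.4° gives BH at -139.50° from the x-axis; with |BH| = 22.2, H = (-38.595, 7.5808). ∠BHG = 108.6° gives HG at -68.100° from the x-axis; with |HG| = 13.8, G = (-33.448, -5.2233). Then |UG| = |G − U| = 41.798.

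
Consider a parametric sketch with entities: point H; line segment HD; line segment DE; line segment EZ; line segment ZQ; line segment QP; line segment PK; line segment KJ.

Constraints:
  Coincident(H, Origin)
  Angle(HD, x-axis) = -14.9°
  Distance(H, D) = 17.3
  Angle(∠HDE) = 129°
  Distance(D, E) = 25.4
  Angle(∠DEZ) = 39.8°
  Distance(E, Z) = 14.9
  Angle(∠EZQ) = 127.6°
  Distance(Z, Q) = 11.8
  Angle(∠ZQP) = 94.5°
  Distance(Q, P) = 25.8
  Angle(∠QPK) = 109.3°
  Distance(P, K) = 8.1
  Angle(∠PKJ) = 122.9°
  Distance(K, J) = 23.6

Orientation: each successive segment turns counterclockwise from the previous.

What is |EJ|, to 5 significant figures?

5.9736

H is at the origin; HD runs at -14.9° with length 17.3, so D = (16.718, -4.4484). ∠HDE = 129.0° gives DE at 36.100° from the x-axis; with |DE| = 25.4, E = (37.241, 10.517). ∠DEZ = 39.8° gives EZ at 176.30° from the x-axis; with |EZ| = 14.9, Z = (22.372, 11.479). ∠EZQ = 127.6° gives ZQ at -131.30° from the x-axis; with |ZQ| = 11.8, Q = (14.584, 2.6138). ∠ZQP = 94.5° gives QP at -45.800° from the x-axis; with |QP| = 25.8, P = (32.571, -15.882). ∠QPK = 109.3° gives PK at 24.900° from the x-axis; with |PK| = 8.1, K = (39.918, -12.472). ∠PKJ = 122.9° gives KJ at 82.000° from the x-axis; with |KJ| = 23.6, J = (43.203, 10.898). Then |EJ| = |J − E| = 5.9736.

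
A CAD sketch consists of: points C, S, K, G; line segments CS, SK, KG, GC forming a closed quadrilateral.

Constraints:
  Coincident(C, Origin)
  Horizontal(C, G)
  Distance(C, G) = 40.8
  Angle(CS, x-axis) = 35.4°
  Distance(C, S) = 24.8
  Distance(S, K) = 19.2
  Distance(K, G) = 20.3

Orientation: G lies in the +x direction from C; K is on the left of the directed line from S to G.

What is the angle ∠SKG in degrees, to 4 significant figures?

78.86°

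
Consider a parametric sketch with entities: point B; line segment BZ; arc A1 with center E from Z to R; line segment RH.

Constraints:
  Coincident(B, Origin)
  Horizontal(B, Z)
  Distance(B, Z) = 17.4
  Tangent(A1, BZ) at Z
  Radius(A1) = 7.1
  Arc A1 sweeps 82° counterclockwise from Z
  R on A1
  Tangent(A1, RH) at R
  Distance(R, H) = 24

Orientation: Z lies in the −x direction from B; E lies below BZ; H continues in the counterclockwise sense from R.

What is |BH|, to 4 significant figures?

40.79

B is at the origin; BZ is horizontal with |BZ| = 17.4 and Z on the −x side, so Z = (-17.40, 0.000). The tangent condition forces EZ to be normal to BZ, so E = Z + (0, -7.1) = (-17.40, -7.100). On A1, Z sits at bearing 90° from E; an 82° counterclockwise sweep puts R at bearing 172°, so R = E + 7.1·(cos 172°, sin 172°) = (-24.43, -6.112). Tangency of A1 to RH means the radius ER is perpendicular to RH, so RH runs along (−sin 172°, cos 172°); with |RH| = 24.0, H = (-27.77, -29.88). Then |BH| = |H − B| = 40.79.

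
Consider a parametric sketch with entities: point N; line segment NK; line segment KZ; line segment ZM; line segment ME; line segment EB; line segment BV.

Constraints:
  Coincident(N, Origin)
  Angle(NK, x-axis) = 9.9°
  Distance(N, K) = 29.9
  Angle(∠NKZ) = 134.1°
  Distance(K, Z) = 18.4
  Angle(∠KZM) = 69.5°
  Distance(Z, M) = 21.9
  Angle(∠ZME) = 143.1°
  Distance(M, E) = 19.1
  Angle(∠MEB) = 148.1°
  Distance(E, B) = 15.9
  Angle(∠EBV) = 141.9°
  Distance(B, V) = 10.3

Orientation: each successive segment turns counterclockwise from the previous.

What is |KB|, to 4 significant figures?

37.59

∠ZME = 143.1° gives ME at -156.8° from the x-axis; with |ME| = 19.1, E = (0.9647, 18.02). ∠MEB = 148.1° gives EB at -124.9° from the x-axis; with |EB| = 15.9, B = (-8.132, 4.981). Then |KB| = |B − K| = 37.59.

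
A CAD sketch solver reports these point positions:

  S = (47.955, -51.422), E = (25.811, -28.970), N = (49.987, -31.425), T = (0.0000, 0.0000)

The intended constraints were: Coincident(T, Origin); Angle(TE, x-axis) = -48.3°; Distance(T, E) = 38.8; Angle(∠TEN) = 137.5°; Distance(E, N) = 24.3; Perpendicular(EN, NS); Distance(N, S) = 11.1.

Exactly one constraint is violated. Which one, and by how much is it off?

Distance(N, S) = 11.1 — off by 9.00.

T = (0.00, 0.00) ✓; TE at -48.30° ✓; |TE| = 38.80 ✓; ∠TEN = 137.5° ✓; |EN| = 24.30 ✓; ∠(EN, NS) = 90.00° ✓; |NS| = 20.10 ✗.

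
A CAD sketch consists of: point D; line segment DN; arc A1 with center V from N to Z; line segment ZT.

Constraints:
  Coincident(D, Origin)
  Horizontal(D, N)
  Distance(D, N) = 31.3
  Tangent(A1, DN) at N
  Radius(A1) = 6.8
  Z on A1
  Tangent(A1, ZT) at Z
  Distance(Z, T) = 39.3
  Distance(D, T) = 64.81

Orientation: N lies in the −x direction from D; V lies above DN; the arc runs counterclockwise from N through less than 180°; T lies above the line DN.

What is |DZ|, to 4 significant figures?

27.95

Checks: ∠(VN, ND) = 90.00° ✓; |VZ| = 6.800 ✓; ∠(VZ, ZT) = 90.00° ✓; |ZT| = 39.30 ✓; |DT| = 64.81 ✓.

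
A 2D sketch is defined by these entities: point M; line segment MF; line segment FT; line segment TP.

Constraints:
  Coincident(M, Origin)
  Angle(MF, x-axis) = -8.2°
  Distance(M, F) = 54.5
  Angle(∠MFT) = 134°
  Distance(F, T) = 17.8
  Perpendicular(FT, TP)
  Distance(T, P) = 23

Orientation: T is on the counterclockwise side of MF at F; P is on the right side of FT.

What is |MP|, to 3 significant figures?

83.5

∠MFT = 134.0°, so FT runs at -8.2° + (180° − 134.0°) = 37.8° from the x-axis; with |FT| = 17.8, T = F + 17.8·(cos 37.8°, sin 37.8°) = (68.0, 3.14). FT ⟂ TP; with |TP| = 23.0 on the right of FT, P = T + 23.0·(0.613, -0.790) = (82.1, -15.0). Then |MP| = |P − M| = 83.5.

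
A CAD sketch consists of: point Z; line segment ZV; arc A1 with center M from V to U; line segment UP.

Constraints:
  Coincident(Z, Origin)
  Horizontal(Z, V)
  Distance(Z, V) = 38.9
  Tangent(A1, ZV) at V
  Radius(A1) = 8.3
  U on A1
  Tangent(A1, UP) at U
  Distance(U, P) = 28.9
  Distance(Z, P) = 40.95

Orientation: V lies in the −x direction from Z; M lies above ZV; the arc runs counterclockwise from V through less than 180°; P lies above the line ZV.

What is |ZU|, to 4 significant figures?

31.50

Checks: |MU| = 8.300 ✓; ∠(MU, UP) = 90.00° ✓; |UP| = 28.90 ✓; |ZP| = 40.95 ✓.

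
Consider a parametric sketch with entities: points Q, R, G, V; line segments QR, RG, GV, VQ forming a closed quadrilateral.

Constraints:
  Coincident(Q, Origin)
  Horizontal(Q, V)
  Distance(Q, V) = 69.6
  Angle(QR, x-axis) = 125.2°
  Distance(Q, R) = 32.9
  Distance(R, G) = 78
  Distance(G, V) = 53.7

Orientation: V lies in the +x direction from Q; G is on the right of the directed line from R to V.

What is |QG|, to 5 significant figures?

45.154

Checks: |RG| = 78.00 ✓; |GV| = 53.70 ✓.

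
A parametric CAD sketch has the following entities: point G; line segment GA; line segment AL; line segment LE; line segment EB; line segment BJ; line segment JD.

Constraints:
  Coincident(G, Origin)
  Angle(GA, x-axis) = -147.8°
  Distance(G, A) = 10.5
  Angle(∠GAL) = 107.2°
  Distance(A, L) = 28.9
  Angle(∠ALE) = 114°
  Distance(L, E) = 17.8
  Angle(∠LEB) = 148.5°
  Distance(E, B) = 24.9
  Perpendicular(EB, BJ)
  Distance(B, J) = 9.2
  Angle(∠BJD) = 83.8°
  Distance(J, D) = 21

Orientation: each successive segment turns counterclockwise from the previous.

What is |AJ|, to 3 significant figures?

46.3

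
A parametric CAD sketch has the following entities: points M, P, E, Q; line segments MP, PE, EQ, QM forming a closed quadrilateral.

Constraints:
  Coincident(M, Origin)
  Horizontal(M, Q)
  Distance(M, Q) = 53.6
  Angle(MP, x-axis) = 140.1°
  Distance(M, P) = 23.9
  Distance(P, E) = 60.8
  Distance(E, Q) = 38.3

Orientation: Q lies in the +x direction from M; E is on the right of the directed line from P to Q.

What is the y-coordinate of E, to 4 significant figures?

-26.42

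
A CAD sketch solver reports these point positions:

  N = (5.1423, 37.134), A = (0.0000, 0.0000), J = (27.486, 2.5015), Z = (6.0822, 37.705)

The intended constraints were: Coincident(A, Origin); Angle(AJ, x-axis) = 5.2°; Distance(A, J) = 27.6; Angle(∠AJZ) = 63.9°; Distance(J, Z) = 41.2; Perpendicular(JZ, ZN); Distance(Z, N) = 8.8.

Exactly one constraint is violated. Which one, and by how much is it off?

Distance(Z, N) = 8.8 — off by 7.70.

A = (0.00, 0.00) ✓; AJ at 5.200° ✓; |AJ| = 27.60 ✓; ∠AJZ = 63.90° ✓; |JZ| = 41.20 ✓; ∠(JZ, ZN) = 89.98° ✓; |ZN| = 1.100 ✗.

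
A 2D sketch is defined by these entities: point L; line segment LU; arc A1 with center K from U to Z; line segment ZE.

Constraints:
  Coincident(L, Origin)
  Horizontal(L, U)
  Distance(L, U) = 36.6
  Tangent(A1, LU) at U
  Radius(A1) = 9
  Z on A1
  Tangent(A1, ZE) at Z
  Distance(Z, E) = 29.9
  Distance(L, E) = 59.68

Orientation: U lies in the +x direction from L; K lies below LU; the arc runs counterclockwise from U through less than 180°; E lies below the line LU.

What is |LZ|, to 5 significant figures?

32.158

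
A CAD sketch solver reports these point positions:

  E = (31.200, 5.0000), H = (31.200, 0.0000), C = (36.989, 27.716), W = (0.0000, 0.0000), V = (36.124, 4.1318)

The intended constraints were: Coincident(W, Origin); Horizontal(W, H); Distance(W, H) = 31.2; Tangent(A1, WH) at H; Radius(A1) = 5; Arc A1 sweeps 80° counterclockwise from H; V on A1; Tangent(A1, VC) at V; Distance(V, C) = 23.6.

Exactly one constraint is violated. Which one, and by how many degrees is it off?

Tangent(A1, VC) at V — off by 7.90°.

W = (0.00, 0.00) ✓; W.y = 0.00, H.y = 0.00 ✓; |WH| = 31.20 ✓; ∠(EH, HW) = 90.00° ✓; |EH| = 5.000 ✓; bearing(E→V) − bearing(E→H) = 80.00° ✓; |EV| = 5.000 ✓; ∠(EV, VC) = 82.10° ✗; |VC| = 23.60 ✓.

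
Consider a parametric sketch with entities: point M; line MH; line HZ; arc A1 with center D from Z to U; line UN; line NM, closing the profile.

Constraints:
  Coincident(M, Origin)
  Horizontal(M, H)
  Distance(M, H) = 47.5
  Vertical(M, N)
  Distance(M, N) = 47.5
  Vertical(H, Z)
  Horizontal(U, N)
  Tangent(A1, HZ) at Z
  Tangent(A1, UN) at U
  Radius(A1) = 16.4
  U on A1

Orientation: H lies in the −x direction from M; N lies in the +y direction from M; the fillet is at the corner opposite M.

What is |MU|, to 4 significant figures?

56.78

M is at the origin; M and H share the same y with |MH| = 47.5 and H on the −x side, so H = (-47.50, 0.000). MN is vertical with |MN| = 47.5 and N on the +y side, so N = (0.000, 47.50). The virtual corner opposite M is at (-47.50, 47.50). Since A1 is tangent to HZ there, DZ ⟂ HZ and since A1 is tangent to UN there, DU ⟂ UN, with radius 16.4, so the center D sits 16.4 in from both sides at D = (-31.10, 31.10). That places the tangent points at Z = (-47.50, 31.10) on HZ and U = (-31.10, 47.50) on UN. Then |MU| = |U − M| = 56.78.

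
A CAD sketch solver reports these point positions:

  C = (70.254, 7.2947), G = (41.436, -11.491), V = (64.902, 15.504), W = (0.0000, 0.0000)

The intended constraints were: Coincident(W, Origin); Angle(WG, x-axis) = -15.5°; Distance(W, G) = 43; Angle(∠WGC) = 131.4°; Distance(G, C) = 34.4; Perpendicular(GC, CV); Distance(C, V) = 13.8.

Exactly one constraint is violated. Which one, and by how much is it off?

Distance(C, V) = 13.8 — off by 4.00.

W = (0.00, 0.00) ✓; WG at -15.50° ✓; |WG| = 43.00 ✓; ∠WGC = 131.4° ✓; |GC| = 34.40 ✓; ∠(GC, CV) = 90.00° ✓; |CV| = 9.800 ✗.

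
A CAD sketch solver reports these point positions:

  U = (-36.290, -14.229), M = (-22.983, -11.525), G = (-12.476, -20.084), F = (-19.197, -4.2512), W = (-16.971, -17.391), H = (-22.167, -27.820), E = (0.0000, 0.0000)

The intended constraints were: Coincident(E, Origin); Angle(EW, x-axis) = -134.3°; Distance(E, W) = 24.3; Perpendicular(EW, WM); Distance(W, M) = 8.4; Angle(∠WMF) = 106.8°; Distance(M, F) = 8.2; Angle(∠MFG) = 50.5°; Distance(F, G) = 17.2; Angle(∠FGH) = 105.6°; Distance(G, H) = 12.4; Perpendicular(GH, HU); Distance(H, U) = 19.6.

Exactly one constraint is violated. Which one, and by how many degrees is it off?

Perpendicular(GH, HU) — off by 7.50°.

E = (0.00, 0.00) ✓; EW at -134.3° ✓; |EW| = 24.30 ✓; ∠(EW, WM) = 90.00° ✓; |WM| = 8.400 ✓; ∠WMF = 106.8° ✓; |MF| = 8.200 ✓; ∠MFG = 50.50° ✓; |FG| = 17.20 ✓; ∠FGH = 105.6° ✓; |GH| = 12.40 ✓; ∠(GH, HU) = 82.50° ✗; |HU| = 19.60 ✓.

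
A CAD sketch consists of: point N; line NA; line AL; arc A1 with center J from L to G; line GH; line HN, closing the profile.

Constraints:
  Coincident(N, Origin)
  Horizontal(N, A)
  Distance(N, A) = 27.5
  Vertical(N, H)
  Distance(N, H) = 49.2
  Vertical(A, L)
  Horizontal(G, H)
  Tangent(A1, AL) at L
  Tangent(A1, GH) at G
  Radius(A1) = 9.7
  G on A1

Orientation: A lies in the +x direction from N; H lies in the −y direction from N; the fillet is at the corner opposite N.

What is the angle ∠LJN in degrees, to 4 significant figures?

114.3°

N is at the origin; NA is horizontal with |NA| = 27.5 and A on the +x side, so A = (27.50, 0.000). N and H share the same x with |NH| = 49.2 and H on the −y side, so H = (0.000, -49.20). The virtual corner opposite N is at (27.50, -49.20). A1 meets AL tangentially, so JL is at right angles to AL and the tangent condition forces JG to be normal to GH, with radius 9.7, so the center J sits 9.7 in from both sides at J = (17.80, -39.50). That places the tangent points at L = (27.50, -39.50) on AL and G = (17.80, -49.20) on GH. Then cos ∠LJN = JL·JN / (|JL||JN|), giving 114.3°.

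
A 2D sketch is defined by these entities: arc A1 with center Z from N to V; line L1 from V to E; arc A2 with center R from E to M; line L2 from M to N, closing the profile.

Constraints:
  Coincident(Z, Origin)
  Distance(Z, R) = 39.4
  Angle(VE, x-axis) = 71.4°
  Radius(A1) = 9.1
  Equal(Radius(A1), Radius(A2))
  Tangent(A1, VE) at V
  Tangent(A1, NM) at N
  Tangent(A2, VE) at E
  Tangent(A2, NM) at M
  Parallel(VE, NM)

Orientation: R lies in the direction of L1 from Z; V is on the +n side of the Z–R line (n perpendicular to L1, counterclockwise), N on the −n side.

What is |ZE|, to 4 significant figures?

40.44

The slot axis is L1's direction at 71.4°, so u = (cos 71.4°, sin 71.4°) = (0.3190, 0.9478) and n = (−sin 71.4°, cos 71.4°) = (-0.9478, 0.3190). Z is at the origin and R lies 39.4 along u from Z, so R = 39.4·u = (12.57, 37.34). Tangency of A1 to both parallel lines with radius 9.1 puts V and N at Z ± 9.1·n: V = (-8.625, 2.903), N = (8.625, -2.903). Equal radii place E and M the same way about R: E = R + 9.1·n = (3.942, 40.24), M = R − 9.1·n = (21.19, 34.44). Then |ZE| = |E − Z| = 40.44.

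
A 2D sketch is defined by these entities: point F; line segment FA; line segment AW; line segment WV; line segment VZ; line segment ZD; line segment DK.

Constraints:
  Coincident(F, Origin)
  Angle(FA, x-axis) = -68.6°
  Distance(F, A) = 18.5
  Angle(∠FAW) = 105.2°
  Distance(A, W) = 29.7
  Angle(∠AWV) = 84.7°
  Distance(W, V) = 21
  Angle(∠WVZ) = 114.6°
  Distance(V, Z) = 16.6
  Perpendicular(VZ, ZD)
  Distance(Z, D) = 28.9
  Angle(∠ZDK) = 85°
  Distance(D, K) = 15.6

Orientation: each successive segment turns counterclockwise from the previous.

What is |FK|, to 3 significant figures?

31.9

F is at the origin; FA runs at -68.6° with length 18.5, so A = (6.75, -17.2). ∠FAW = 105.2° gives AW at 6.20° from the x-axis; with |AW| = 29.7, W = (36.3, -14.0). ∠AWV = 84.7° gives WV at 102° from the x-axis; with |WV| = 21.0, V = (32.1, 6.56). ∠WVZ = 114.6° gives VZ at 167° from the x-axis; with |VZ| = 16.6, Z = (15.9, 10.3). VZ is perpendicular to ZD, so ZD runs at -103°; with |ZD| = 28.9, D = (9.37, -17.8). ∠ZDK = 85.0° gives DK at -8.10° from the x-axis; with |DK| = 15.6, K = (24.8, -20.0). Then |FK| = |K − F| = 31.9.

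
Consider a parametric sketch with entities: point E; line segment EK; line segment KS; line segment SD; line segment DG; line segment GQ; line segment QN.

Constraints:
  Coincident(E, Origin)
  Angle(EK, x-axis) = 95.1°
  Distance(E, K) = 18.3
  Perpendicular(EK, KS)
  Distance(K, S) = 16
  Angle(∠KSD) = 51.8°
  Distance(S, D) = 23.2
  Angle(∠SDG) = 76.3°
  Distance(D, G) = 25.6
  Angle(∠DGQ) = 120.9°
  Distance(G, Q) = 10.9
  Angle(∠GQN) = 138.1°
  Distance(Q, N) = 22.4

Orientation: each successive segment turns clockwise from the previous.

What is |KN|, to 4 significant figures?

24.31

E is at the origin; EK runs at 95.1° with length 18.3, so K = (-1.627, 18.23). EK ⟂ KS, so KS runs at 5.100°; with |KS| = 16.0, S = (14.31, 19.65). ∠KSD = 51.8° gives SD at -123.1° from the x-axis; with |SD| = 23.2, D = (1.640, 0.2148). ∠SDG = 76.3° gives DG at 133.2° from the x-axis; with |DG| = 25.6, G = (-15.88, 18.88). ∠DGQ = 120.9° gives GQ at 74.10° from the x-axis; with |GQ| = 10.9, Q = (-12.90, 29.36). ∠GQN = 138.1° gives QN at 32.20° from the x-axis; with |QN| = 22.4, N = (6.057, 41.30). Then |KN| = |N − K| = 24.31.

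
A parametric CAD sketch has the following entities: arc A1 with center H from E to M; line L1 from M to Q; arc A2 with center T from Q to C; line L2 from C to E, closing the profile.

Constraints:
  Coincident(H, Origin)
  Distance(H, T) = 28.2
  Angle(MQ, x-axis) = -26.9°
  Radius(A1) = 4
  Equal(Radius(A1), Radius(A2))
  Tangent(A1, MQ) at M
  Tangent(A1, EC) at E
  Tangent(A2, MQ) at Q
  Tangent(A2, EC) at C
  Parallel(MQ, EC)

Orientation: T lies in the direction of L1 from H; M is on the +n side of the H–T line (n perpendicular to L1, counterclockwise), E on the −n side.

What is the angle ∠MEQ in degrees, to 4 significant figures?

74.16°

The slot axis is L1's direction at -26.9°, so u = (cos -26.9°, sin -26.9°) = (0.8918, -0.4524) and n = (−sin -26.9°, cos -26.9°) = (0.4524, 0.8918). H is at the origin and T lies 28.2 along u from H, so T = 28.2·u = (25.15, -12.76). Tangency of A1 to both parallel lines with radius 4.0 puts M and E at H ± 4.0·n: M = (1.810, 3.567), E = (-1.810, -3.567). Equal radii place Q and C the same way about T: Q = T + 4.0·n = (26.96, -9.191), C = T − 4.0·n = (23.34, -16.33). Then cos ∠MEQ = EM·EQ / (|EM||EQ|), giving 74.16°.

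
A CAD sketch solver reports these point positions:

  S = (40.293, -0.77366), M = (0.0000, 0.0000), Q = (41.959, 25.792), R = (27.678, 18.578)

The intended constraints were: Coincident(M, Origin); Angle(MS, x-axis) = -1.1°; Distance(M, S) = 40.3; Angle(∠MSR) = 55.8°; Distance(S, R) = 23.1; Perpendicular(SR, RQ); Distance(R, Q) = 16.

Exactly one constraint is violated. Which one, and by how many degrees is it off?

Perpendicular(SR, RQ) — off by 6.30°.

M = (0.00, 0.00) ✓; MS at -1.100° ✓; |MS| = 40.30 ✓; ∠MSR = 55.80° ✓; |SR| = 23.10 ✓; ∠(SR, RQ) = 96.30° ✗; |RQ| = 16.00 ✓.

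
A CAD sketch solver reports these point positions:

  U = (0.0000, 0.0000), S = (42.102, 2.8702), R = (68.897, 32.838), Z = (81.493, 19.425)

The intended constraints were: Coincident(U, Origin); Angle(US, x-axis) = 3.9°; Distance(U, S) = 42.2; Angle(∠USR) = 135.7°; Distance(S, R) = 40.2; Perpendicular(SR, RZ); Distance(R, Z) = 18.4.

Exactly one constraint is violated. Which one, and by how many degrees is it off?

Perpendicular(SR, RZ) — off by 5.00°.

U = (0.00, 0.00) ✓; US at 3.900° ✓; |US| = 42.20 ✓; ∠USR = 135.7° ✓; |SR| = 40.20 ✓; ∠(SR, RZ) = 95.00° ✗; |RZ| = 18.40 ✓.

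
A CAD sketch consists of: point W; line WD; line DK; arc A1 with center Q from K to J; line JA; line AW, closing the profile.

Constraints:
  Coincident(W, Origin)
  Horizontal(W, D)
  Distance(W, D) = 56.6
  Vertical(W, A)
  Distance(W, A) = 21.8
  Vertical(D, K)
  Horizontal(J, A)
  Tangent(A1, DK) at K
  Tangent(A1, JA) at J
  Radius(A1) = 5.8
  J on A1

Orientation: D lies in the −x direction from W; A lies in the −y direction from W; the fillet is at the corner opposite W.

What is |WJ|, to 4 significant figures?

55.28

The virtual corner opposite W is at (-56.60, -21.80). Tangency of A1 to DK means the radius QK is perpendicular to DK and the tangent condition forces QJ to be normal to JA, with radius 5.8, so the center Q sits 5.8 in from both sides at Q = (-50.80, -16.00). That places the tangent points at K = (-56.60, -16.00) on DK and J = (-50.80, -21.80) on JA. Then |WJ| = |J − W| = 55.28.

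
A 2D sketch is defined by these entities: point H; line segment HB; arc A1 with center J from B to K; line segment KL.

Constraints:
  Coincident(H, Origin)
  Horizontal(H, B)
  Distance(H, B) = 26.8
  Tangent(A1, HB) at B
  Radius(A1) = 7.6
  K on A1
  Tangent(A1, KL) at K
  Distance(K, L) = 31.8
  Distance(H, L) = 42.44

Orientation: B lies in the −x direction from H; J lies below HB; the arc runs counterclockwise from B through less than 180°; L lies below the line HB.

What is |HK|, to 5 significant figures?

35.258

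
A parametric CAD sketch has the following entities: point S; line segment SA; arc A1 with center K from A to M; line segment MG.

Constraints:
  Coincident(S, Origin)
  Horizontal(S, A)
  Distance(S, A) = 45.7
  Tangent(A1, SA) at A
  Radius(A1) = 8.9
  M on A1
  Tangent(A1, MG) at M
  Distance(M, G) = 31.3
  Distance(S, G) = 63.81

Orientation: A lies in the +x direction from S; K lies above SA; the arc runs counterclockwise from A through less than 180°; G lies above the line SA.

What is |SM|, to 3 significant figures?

55.5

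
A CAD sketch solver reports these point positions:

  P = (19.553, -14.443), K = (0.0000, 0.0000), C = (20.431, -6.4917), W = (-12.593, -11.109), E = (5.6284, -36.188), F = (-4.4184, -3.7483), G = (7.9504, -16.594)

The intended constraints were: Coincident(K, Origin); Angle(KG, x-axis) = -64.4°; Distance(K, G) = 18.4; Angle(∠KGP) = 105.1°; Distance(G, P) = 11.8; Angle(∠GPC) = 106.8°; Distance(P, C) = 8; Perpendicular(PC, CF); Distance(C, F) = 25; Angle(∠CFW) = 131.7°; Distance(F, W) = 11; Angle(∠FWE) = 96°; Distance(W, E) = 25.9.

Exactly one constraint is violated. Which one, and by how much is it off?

Distance(W, E) = 25.9 — off by 5.10.

K = (0.00, 0.00) ✓; KG at -64.40° ✓; |KG| = 18.40 ✓; ∠KGP = 105.1° ✓; |GP| = 11.80 ✓; ∠GPC = 106.8° ✓; |PC| = 8.000 ✓; ∠(PC, CF) = 90.00° ✓; |CF| = 25.00 ✓; ∠CFW = 131.7° ✓; |FW| = 11.00 ✓; ∠FWE = 96.00° ✓; |WE| = 31.00 ✗.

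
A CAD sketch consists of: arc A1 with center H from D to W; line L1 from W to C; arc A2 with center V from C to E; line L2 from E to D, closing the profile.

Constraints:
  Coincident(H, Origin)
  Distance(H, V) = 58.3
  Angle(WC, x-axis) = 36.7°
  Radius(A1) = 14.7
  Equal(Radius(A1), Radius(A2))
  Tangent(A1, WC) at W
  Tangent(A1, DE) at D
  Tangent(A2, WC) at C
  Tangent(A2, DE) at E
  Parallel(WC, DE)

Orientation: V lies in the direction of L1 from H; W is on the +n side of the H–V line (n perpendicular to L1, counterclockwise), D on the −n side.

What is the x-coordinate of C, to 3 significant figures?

38.0

Tangency of A1 to both parallel lines with radius 14.7 puts W and D at H ± 14.7·n: W = (-8.79, 11.8), D = (8.79, -11.8). Equal radii place C and E the same way about V: C = V + 14.7·n = (38.0, 46.6), E = V − 14.7·n = (55.5, 23.1). So C.x = 38.0.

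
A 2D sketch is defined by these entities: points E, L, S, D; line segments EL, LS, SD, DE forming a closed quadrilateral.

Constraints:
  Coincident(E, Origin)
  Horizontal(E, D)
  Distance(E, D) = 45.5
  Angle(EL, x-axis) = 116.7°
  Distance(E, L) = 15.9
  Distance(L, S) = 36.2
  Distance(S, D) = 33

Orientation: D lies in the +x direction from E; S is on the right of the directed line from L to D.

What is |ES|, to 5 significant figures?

20.933

Checks: |LS| = 36.20 ✓; |SD| = 33.00 ✓.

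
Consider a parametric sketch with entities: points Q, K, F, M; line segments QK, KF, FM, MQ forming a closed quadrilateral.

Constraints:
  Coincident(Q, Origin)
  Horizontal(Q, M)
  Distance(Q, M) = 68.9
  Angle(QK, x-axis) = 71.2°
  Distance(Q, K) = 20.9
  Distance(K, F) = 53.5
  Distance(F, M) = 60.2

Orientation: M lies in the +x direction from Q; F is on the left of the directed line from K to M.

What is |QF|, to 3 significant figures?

72.5

Checks: |KF| = 53.50 ✓; |FM| = 60.20 ✓.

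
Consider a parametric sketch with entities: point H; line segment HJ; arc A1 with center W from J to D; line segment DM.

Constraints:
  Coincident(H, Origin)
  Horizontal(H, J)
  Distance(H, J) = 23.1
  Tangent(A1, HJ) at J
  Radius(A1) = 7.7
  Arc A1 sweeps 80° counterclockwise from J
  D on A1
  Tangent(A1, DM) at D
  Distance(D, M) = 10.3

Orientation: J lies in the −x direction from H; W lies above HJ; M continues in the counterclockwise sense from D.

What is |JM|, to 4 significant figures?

18.98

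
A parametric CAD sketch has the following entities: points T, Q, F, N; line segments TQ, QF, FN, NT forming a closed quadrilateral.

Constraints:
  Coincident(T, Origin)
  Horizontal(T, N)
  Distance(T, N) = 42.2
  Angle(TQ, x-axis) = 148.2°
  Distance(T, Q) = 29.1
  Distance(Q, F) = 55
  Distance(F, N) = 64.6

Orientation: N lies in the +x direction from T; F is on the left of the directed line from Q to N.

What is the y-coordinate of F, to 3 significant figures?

56.8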